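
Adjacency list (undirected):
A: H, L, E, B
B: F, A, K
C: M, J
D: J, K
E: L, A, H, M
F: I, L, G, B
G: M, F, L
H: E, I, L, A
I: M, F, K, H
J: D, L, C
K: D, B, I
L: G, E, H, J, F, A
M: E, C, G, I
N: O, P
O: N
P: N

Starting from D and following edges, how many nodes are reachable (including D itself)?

BFS from D visits: D, J, K, L, C, B, I, G, E, H, F, A, M
Reachable nodes: 13 of 16 total.

13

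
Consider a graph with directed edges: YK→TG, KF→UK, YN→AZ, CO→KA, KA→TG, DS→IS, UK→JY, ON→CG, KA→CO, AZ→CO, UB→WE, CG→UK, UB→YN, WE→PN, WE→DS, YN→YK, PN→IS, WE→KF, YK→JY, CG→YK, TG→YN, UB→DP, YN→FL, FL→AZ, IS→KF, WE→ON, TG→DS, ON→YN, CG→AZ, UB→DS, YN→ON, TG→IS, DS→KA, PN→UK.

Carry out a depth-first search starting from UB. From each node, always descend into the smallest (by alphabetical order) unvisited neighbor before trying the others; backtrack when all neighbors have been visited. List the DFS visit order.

UB DP DS IS KF UK JY KA CO TG YN AZ FL ON CG YK WE PN

Visit UB
UB → DP
UB → DS
DS → IS
IS → KF
KF → UK
UK → JY
DS → KA
KA → CO
KA → TG
TG → YN
YN → AZ
YN → FL
YN → ON
ON → CG
CG → YK
UB → WE
WE → PN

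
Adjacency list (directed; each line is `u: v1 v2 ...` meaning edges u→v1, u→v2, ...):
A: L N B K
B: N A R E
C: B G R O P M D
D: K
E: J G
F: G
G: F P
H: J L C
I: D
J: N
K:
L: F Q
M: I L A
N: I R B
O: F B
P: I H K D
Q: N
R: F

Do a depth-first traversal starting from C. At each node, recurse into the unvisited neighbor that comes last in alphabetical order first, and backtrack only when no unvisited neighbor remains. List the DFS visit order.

Visit C
C → R
R → F
F → G
G → P
P → K
P → I
I → D
P → H
H → L
L → Q
Q → N
N → B
B → E
E → J
B → A
C → O
C → M

C, R, F, G, P, K, I, D, H, L, Q, N, B, E, J, A, O, M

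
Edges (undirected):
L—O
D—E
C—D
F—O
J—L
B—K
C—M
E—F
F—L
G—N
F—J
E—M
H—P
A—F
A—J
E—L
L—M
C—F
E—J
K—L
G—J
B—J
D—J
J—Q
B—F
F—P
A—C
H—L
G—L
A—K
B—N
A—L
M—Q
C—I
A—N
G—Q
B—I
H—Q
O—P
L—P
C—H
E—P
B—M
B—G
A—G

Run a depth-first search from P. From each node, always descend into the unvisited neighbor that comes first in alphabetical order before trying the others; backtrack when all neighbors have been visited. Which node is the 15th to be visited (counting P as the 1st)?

O

Visit P
P → E
E → D
D → C
C → A
A → F
F → B
B → G
G → J
J → L
L → H
H → Q
Q → M
L → K
L → O
G → N
B → I

Visit order: P, E, D, C, A, F, B, G, J, L, H, Q, M, K, O, N, I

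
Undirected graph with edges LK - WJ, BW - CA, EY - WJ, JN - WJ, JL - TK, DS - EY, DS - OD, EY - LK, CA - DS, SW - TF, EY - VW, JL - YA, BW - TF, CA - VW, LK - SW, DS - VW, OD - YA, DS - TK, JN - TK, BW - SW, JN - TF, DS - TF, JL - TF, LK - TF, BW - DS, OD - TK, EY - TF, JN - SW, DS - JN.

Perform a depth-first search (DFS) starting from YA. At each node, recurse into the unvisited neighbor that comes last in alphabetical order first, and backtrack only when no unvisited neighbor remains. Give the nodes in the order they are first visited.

Visit YA
YA → OD
OD → TK
TK → JN
JN → WJ
WJ → LK
LK → TF
TF → SW
SW → BW
BW → DS
DS → VW
VW → EY
VW → CA
TF → JL

YA -> OD -> TK -> JN -> WJ -> LK -> TF -> SW -> BW -> DS -> VW -> EY -> CA -> JL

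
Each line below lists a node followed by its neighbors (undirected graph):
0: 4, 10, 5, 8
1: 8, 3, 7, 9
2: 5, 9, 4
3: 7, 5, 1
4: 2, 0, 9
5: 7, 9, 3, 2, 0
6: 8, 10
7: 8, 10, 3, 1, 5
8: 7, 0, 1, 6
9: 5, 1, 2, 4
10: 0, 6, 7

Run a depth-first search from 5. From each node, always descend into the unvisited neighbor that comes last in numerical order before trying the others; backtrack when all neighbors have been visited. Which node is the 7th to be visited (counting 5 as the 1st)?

Visit 5
5 → 9
9 → 4
4 → 2
4 → 0
0 → 10
10 → 7
7 → 8
8 → 6
8 → 1
1 → 3

Visit order: 5, 9, 4, 2, 0, 10, 7, 8, 6, 1, 3

7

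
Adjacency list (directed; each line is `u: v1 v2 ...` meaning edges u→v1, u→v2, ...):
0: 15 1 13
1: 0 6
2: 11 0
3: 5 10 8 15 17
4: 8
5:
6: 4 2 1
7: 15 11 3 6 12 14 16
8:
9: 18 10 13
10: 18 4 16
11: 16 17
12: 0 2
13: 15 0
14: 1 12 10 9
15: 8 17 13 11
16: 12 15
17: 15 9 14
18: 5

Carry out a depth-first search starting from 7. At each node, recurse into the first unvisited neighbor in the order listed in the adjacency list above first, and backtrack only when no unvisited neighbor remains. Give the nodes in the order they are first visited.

7, 15, 8, 17, 9, 18, 5, 10, 4, 16, 12, 0, 1, 6, 2, 11, 13, 14, 3

Visit 7
7 → 15
15 → 8
15 → 17
17 → 9
9 → 18
18 → 5
9 → 10
10 → 4
10 → 16
16 → 12
12 → 0
0 → 1
1 → 6
6 → 2
2 → 11
0 → 13
17 → 14
7 → 3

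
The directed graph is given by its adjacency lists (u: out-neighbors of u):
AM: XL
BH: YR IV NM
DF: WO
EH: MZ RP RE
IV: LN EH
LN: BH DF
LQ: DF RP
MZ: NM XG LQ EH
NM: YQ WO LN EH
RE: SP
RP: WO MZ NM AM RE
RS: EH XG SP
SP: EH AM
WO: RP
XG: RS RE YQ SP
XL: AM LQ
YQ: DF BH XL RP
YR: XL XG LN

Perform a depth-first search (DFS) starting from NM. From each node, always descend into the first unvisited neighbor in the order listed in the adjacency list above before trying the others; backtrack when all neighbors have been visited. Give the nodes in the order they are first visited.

Visit NM
NM → YQ
YQ → DF
DF → WO
WO → RP
RP → MZ
MZ → XG
XG → RS
RS → EH
EH → RE
RE → SP
SP → AM
AM → XL
XL → LQ
YQ → BH
BH → YR
YR → LN
BH → IV

NM, YQ, DF, WO, RP, MZ, XG, RS, EH, RE, SP, AM, XL, LQ, BH, YR, LN, IV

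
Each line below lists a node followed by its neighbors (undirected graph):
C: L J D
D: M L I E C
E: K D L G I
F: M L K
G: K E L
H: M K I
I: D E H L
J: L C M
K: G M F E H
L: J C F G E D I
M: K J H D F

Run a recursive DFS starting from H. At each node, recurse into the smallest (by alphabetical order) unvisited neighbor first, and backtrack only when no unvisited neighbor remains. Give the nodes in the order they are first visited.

Visit H
H → I
I → D
D → C
C → J
J → L
L → E
E → G
G → K
K → F
F → M

H, I, D, C, J, L, E, G, K, F, M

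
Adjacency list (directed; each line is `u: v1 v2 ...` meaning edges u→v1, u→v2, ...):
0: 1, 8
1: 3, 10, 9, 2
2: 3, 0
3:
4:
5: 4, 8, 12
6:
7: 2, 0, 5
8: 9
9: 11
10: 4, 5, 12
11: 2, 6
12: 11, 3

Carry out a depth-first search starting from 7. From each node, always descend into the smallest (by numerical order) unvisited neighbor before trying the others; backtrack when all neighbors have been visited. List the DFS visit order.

Visit 7
7 → 0
0 → 1
1 → 2
2 → 3
1 → 9
9 → 11
11 → 6
1 → 10
10 → 4
10 → 5
5 → 8
5 → 12

7 -> 0 -> 1 -> 2 -> 3 -> 9 -> 11 -> 6 -> 10 -> 4 -> 5 -> 8 -> 12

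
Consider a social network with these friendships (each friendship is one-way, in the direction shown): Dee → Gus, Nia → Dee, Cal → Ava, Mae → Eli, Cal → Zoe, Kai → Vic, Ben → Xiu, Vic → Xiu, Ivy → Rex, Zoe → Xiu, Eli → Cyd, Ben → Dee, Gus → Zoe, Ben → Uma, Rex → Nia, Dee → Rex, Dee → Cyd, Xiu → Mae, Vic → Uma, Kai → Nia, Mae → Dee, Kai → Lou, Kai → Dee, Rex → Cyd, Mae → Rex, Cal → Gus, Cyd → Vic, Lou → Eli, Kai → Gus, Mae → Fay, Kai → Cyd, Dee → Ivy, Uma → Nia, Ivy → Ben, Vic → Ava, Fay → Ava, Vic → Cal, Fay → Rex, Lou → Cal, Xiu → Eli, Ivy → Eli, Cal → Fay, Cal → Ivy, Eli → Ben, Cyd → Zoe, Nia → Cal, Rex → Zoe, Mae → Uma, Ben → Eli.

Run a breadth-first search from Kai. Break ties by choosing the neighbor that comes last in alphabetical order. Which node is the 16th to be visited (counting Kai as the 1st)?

Visit Kai; enqueue Vic, Nia, Lou, Gus, Dee, Cyd → queue [Vic, Nia, Lou, Gus, Dee, Cyd]
Visit Vic; enqueue Xiu, Uma, Cal, Ava → queue [Nia, Lou, Gus, Dee, Cyd, Xiu, Uma, Cal, Ava]
Visit Nia → queue [Lou, Gus, Dee, Cyd, Xiu, Uma, Cal, Ava]
Visit Lou; enqueue Eli → queue [Gus, Dee, Cyd, Xiu, Uma, Cal, Ava, Eli]
Visit Gus; enqueue Zoe → queue [Dee, Cyd, Xiu, Uma, Cal, Ava, Eli, Zoe]
Visit Dee; enqueue Rex, Ivy → queue [Cyd, Xiu, Uma, Cal, Ava, Eli, Zoe, Rex, Ivy]
Visit Cyd → queue [Xiu, Uma, Cal, Ava, Eli, Zoe, Rex, Ivy]
Visit Xiu; enqueue Mae → queue [Uma, Cal, Ava, Eli, Zoe, Rex, Ivy, Mae]
Visit Uma → queue [Cal, Ava, Eli, Zoe, Rex, Ivy, Mae]
Visit Cal; enqueue Fay → queue [Ava, Eli, Zoe, Rex, Ivy, Mae, Fay]
Visit Ava → queue [Eli, Zoe, Rex, Ivy, Mae, Fay]
Visit Eli; enqueue Ben → queue [Zoe, Rex, Ivy, Mae, Fay, Ben]
Visit Zoe → queue [Rex, Ivy, Mae, Fay, Ben]
Visit Rex → queue [Ivy, Mae, Fay, Ben]
Visit Ivy → queue [Mae, Fay, Ben]
Visit Mae → queue [Fay, Ben]
Visit Fay → queue [Ben]
Visit Ben → queue []

Visit order: Kai, Vic, Nia, Lou, Gus, Dee, Cyd, Xiu, Uma, Cal, Ava, Eli, Zoe, Rex, Ivy, Mae, Fay, Ben

Mae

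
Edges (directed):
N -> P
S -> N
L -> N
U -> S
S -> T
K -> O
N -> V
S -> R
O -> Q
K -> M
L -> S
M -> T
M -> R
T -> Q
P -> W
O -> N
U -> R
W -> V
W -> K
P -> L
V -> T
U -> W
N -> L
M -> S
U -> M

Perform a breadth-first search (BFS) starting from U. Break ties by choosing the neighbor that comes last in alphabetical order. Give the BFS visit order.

U → W → S → R → M → V → K → T → N → O → Q → P → L

Visit U; enqueue W, S, R, M → queue [W, S, R, M]
Visit W; enqueue V, K → queue [S, R, M, V, K]
Visit S; enqueue T, N → queue [R, M, V, K, T, N]
Visit R → queue [M, V, K, T, N]
Visit M → queue [V, K, T, N]
Visit V → queue [K, T, N]
Visit K; enqueue O → queue [T, N, O]
Visit T; enqueue Q → queue [N, O, Q]
Visit N; enqueue P, L → queue [O, Q, P, L]
Visit O → queue [Q, P, L]
Visit Q → queue [P, L]
Visit P → queue [L]
Visit L → queue []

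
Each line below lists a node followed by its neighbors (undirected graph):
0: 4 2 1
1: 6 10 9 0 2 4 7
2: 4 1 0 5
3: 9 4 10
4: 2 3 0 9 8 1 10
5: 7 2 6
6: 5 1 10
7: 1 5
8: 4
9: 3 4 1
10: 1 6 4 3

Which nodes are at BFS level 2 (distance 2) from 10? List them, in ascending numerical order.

Level 0: 10
Level 1: 1, 3, 4, 6
Level 2: 0, 2, 5, 7, 8, 9

0, 2, 5, 7, 8, 9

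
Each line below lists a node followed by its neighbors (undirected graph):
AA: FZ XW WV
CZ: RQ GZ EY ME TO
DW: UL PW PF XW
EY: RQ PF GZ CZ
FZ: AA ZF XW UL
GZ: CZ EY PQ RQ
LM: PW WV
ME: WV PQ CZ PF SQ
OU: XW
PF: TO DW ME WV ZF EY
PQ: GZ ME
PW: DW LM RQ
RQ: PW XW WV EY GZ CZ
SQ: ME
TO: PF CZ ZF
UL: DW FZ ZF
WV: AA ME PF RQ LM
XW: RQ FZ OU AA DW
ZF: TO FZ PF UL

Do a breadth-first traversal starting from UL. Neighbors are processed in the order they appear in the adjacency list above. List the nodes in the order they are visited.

Visit UL; enqueue DW, FZ, ZF → queue [DW, FZ, ZF]
Visit DW; enqueue PW, PF, XW → queue [FZ, ZF, PW, PF, XW]
Visit FZ; enqueue AA → queue [ZF, PW, PF, XW, AA]
Visit ZF; enqueue TO → queue [PW, PF, XW, AA, TO]
Visit PW; enqueue LM, RQ → queue [PF, XW, AA, TO, LM, RQ]
Visit PF; enqueue ME, WV, EY → queue [XW, AA, TO, LM, RQ, ME, WV, EY]
Visit XW; enqueue OU → queue [AA, TO, LM, RQ, ME, WV, EY, OU]
Visit AA → queue [TO, LM, RQ, ME, WV, EY, OU]
Visit TO; enqueue CZ → queue [LM, RQ, ME, WV, EY, OU, CZ]
Visit LM → queue [RQ, ME, WV, EY, OU, CZ]
Visit RQ; enqueue GZ → queue [ME, WV, EY, OU, CZ, GZ]
Visit ME; enqueue PQ, SQ → queue [WV, EY, OU, CZ, GZ, PQ, SQ]
Visit WV → queue [EY, OU, CZ, GZ, PQ, SQ]
Visit EY → queue [OU, CZ, GZ, PQ, SQ]
Visit OU → queue [CZ, GZ, PQ, SQ]
Visit CZ → queue [GZ, PQ, SQ]
Visit GZ → queue [PQ, SQ]
Visit PQ → queue [SQ]
Visit SQ → queue []

UL DW FZ ZF PW PF XW AA TO LM RQ ME WV EY OU CZ GZ PQ SQ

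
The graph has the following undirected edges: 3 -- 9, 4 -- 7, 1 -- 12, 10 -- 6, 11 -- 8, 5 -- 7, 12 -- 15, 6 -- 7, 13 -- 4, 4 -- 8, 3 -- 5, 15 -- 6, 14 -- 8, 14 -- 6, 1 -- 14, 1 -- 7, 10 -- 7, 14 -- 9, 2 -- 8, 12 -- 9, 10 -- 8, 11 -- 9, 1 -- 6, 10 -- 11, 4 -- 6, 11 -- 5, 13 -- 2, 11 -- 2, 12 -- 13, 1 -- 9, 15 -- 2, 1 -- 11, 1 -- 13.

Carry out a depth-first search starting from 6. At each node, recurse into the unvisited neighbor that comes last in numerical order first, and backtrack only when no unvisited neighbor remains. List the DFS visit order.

Visit 6
6 → 15
15 → 12
12 → 13
13 → 4
4 → 8
8 → 14
14 → 9
9 → 11
11 → 10
10 → 7
7 → 5
5 → 3
7 → 1
11 → 2

6, 15, 12, 13, 4, 8, 14, 9, 11, 10, 7, 5, 3, 1, 2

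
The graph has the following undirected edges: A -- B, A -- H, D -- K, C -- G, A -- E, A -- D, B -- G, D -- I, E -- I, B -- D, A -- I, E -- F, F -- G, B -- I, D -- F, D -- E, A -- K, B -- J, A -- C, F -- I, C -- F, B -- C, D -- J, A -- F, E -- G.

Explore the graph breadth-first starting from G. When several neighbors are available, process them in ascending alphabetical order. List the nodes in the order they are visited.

G -> B -> C -> E -> F -> A -> D -> I -> J -> H -> K

Visit G; enqueue B, C, E, F → queue [B, C, E, F]
Visit B; enqueue A, D, I, J → queue [C, E, F, A, D, I, J]
Visit C → queue [E, F, A, D, I, J]
Visit E → queue [F, A, D, I, J]
Visit F → queue [A, D, I, J]
Visit A; enqueue H, K → queue [D, I, J, H, K]
Visit D → queue [I, J, H, K]
Visit I → queue [J, H, K]
Visit J → queue [H, K]
Visit H → queue [K]
Visit K → queue []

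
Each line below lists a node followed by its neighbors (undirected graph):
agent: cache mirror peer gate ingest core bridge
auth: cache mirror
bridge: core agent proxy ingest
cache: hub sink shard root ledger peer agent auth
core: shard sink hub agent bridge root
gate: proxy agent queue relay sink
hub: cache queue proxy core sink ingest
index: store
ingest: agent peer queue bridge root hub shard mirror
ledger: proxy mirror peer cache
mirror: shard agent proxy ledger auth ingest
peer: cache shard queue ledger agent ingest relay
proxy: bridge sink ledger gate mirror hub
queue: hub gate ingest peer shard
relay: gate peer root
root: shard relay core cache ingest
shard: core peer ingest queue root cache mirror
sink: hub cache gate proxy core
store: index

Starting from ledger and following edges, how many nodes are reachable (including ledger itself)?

17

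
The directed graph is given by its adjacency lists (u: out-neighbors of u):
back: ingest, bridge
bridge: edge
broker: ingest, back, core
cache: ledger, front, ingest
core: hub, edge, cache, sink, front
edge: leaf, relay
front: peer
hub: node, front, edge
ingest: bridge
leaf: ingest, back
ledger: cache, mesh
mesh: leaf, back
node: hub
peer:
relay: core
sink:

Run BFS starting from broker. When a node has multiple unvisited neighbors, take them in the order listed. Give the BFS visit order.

Visit broker; enqueue ingest, back, core → queue [ingest, back, core]
Visit ingest; enqueue bridge → queue [back, core, bridge]
Visit back → queue [core, bridge]
Visit core; enqueue hub, edge, cache, sink, front → queue [bridge, hub, edge, cache, sink, front]
Visit bridge → queue [hub, edge, cache, sink, front]
Visit hub; enqueue node → queue [edge, cache, sink, front, node]
Visit edge; enqueue leaf, relay → queue [cache, sink, front, node, leaf, relay]
Visit cache; enqueue ledger → queue [sink, front, node, leaf, relay, ledger]
Visit sink → queue [front, node, leaf, relay, ledger]
Visit front; enqueue peer → queue [node, leaf, relay, ledger, peer]
Visit node → queue [leaf, relay, ledger, peer]
Visit leaf → queue [relay, ledger, peer]
Visit relay → queue [ledger, peer]
Visit ledger; enqueue mesh → queue [peer, mesh]
Visit peer → queue [mesh]
Visit mesh → queue []

broker, ingest, back, core, bridge, hub, edge, cache, sink, front, node, leaf, relay, ledger, peer, mesh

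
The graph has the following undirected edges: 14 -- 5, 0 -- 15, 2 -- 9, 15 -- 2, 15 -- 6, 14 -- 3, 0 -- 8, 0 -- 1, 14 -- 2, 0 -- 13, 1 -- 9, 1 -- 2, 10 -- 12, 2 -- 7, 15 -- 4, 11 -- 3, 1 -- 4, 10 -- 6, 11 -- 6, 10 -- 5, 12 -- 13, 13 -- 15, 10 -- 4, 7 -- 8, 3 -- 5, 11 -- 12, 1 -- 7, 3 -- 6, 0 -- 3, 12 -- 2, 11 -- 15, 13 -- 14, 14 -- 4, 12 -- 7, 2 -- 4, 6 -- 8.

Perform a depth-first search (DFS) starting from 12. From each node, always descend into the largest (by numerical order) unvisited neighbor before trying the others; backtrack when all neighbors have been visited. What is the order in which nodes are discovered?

Visit 12
12 → 13
13 → 15
15 → 11
11 → 6
6 → 10
10 → 5
5 → 14
14 → 4
4 → 2
2 → 9
9 → 1
1 → 7
7 → 8
8 → 0
0 → 3

12 -> 13 -> 15 -> 11 -> 6 -> 10 -> 5 -> 14 -> 4 -> 2 -> 9 -> 1 -> 7 -> 8 -> 0 -> 3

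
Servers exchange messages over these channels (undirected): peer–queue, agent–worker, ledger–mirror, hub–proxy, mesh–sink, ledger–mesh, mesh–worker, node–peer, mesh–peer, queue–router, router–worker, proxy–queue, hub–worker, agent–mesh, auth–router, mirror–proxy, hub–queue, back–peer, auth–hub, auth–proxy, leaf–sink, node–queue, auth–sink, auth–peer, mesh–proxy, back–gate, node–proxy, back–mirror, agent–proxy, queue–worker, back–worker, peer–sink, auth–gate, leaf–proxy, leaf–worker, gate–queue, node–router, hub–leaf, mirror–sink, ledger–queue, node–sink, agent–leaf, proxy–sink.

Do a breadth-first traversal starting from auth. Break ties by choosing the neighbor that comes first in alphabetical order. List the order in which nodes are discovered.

auth, gate, hub, peer, proxy, router, sink, back, queue, leaf, worker, mesh, node, agent, mirror, ledger

Visit auth; enqueue gate, hub, peer, proxy, router, sink → queue [gate, hub, peer, proxy, router, sink]
Visit gate; enqueue back, queue → queue [hub, peer, proxy, router, sink, back, queue]
Visit hub; enqueue leaf, worker → queue [peer, proxy, router, sink, back, queue, leaf, worker]
Visit peer; enqueue mesh, node → queue [proxy, router, sink, back, queue, leaf, worker, mesh, node]
Visit proxy; enqueue agent, mirror → queue [router, sink, back, queue, leaf, worker, mesh, node, agent, mirror]
Visit router → queue [sink, back, queue, leaf, worker, mesh, node, agent, mirror]
Visit sink → queue [back, queue, leaf, worker, mesh, node, agent, mirror]
Visit back → queue [queue, leaf, worker, mesh, node, agent, mirror]
Visit queue; enqueue ledger → queue [leaf, worker, mesh, node, agent, mirror, ledger]
Visit leaf → queue [worker, mesh, node, agent, mirror, ledger]
Visit worker → queue [mesh, node, agent, mirror, ledger]
Visit mesh → queue [node, agent, mirror, ledger]
Visit node → queue [agent, mirror, ledger]
Visit agent → queue [mirror, ledger]
Visit mirror → queue [ledger]
Visit ledger → queue []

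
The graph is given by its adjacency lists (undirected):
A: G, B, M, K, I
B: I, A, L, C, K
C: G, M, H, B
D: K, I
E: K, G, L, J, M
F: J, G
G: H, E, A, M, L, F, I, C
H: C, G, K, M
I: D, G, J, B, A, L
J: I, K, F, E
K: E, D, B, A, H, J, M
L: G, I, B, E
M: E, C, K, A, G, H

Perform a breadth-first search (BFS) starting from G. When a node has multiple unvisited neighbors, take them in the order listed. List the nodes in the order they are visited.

G, H, E, A, M, L, F, I, C, K, J, B, D

Visit G; enqueue H, E, A, M, L, F, I, C → queue [H, E, A, M, L, F, I, C]
Visit H; enqueue K → queue [E, A, M, L, F, I, C, K]
Visit E; enqueue J → queue [A, M, L, F, I, C, K, J]
Visit A; enqueue B → queue [M, L, F, I, C, K, J, B]
Visit M → queue [L, F, I, C, K, J, B]
Visit L → queue [F, I, C, K, J, B]
Visit F → queue [I, C, K, J, B]
Visit I; enqueue D → queue [C, K, J, B, D]
Visit C → queue [K, J, B, D]
Visit K → queue [J, B, D]
Visit J → queue [B, D]
Visit B → queue [D]
Visit D → queue []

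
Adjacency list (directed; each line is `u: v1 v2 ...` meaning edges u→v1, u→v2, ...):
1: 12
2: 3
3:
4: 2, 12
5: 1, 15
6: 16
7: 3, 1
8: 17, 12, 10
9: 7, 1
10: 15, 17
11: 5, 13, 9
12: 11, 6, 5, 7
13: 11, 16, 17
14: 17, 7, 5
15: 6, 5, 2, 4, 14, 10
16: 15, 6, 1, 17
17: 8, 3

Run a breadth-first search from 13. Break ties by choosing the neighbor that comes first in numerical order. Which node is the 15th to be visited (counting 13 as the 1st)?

4

Visit 13; enqueue 11, 16, 17 → queue [11, 16, 17]
Visit 11; enqueue 5, 9 → queue [16, 17, 5, 9]
Visit 16; enqueue 1, 6, 15 → queue [17, 5, 9, 1, 6, 15]
Visit 17; enqueue 3, 8 → queue [5, 9, 1, 6, 15, 3, 8]
Visit 5 → queue [9, 1, 6, 15, 3, 8]
Visit 9; enqueue 7 → queue [1, 6, 15, 3, 8, 7]
Visit 1; enqueue 12 → queue [6, 15, 3, 8, 7, 12]
Visit 6 → queue [15, 3, 8, 7, 12]
Visit 15; enqueue 2, 4, 10, 14 → queue [3, 8, 7, 12, 2, 4, 10, 14]
Visit 3 → queue [8, 7, 12, 2, 4, 10, 14]
Visit 8 → queue [7, 12, 2, 4, 10, 14]
Visit 7 → queue [12, 2, 4, 10, 14]
Visit 12 → queue [2, 4, 10, 14]
Visit 2 → queue [4, 10, 14]
Visit 4 → queue [10, 14]
Visit 10 → queue [14]
Visit 14 → queue []

Visit order: 13, 11, 16, 17, 5, 9, 1, 6, 15, 3, 8, 7, 12, 2, 4, 10, 14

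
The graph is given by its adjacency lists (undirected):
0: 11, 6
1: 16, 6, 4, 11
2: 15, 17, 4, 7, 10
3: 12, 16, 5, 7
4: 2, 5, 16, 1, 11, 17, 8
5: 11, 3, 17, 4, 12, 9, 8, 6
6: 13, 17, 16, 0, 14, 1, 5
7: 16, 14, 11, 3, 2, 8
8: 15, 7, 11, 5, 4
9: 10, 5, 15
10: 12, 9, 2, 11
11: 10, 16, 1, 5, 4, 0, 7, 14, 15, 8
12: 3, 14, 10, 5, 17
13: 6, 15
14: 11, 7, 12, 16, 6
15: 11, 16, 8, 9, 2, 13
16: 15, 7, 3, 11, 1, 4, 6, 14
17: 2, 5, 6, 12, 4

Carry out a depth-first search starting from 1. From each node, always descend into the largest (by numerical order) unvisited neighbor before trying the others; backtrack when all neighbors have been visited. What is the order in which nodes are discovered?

1, 16, 15, 13, 6, 17, 12, 14, 11, 10, 9, 5, 8, 7, 3, 2, 4, 0

Visit 1
1 → 16
16 → 15
15 → 13
13 → 6
6 → 17
17 → 12
12 → 14
14 → 11
11 → 10
10 → 9
9 → 5
5 → 8
8 → 7
7 → 3
7 → 2
2 → 4
11 → 0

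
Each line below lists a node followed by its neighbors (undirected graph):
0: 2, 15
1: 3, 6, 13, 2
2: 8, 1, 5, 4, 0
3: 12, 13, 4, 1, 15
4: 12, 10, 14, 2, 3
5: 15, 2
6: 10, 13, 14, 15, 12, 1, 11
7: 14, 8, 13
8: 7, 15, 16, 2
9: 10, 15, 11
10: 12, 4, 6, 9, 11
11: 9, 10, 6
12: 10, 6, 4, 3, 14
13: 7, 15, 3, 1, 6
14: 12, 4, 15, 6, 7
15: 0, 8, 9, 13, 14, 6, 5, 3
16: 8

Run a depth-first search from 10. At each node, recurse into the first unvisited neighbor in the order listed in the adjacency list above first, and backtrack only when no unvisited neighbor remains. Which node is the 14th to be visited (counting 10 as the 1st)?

Visit 10
10 → 12
12 → 6
6 → 13
13 → 7
7 → 14
14 → 4
4 → 2
2 → 8
8 → 15
15 → 0
15 → 9
9 → 11
15 → 5
15 → 3
3 → 1
8 → 16

Visit order: 10, 12, 6, 13, 7, 14, 4, 2, 8, 15, 0, 9, 11, 5, 3, 1, 16

5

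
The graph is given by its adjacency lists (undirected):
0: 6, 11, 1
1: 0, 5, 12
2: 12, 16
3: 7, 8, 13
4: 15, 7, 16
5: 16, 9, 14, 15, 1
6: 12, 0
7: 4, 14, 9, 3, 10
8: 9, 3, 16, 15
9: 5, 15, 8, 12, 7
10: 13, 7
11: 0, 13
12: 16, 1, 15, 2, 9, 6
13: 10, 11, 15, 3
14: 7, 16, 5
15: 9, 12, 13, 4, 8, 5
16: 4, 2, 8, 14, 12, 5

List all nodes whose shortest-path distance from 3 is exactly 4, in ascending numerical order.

Level 0: 3
Level 1: 7, 8, 13
Level 2: 4, 9, 10, 11, 14, 15, 16
Level 3: 0, 2, 5, 12
Level 4: 1, 6

1, 6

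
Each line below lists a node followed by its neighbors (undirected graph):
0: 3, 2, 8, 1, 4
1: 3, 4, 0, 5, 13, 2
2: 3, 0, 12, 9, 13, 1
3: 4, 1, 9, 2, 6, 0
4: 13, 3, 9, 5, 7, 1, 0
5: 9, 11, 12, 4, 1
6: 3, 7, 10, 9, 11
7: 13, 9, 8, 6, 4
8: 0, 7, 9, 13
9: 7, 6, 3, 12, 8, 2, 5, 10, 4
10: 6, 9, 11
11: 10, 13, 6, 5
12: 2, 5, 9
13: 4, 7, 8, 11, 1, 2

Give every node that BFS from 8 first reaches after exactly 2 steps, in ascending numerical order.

1, 2, 3, 4, 5, 6, 10, 11, 12

Level 0: 8
Level 1: 0, 7, 9, 13
Level 2: 1, 2, 3, 4, 5, 6, 10, 11, 12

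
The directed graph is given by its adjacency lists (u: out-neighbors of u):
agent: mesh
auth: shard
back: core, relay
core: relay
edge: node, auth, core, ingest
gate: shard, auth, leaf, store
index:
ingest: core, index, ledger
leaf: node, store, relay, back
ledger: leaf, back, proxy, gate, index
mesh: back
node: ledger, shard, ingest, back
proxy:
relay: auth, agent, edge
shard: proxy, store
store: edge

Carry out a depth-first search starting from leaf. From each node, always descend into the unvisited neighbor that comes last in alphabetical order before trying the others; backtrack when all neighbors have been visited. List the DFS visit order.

leaf -> store -> edge -> node -> shard -> proxy -> ledger -> index -> gate -> auth -> back -> relay -> agent -> mesh -> core -> ingest

Visit leaf
leaf → store
store → edge
edge → node
node → shard
shard → proxy
node → ledger
ledger → index
ledger → gate
gate → auth
ledger → back
back → relay
relay → agent
agent → mesh
back → core
node → ingest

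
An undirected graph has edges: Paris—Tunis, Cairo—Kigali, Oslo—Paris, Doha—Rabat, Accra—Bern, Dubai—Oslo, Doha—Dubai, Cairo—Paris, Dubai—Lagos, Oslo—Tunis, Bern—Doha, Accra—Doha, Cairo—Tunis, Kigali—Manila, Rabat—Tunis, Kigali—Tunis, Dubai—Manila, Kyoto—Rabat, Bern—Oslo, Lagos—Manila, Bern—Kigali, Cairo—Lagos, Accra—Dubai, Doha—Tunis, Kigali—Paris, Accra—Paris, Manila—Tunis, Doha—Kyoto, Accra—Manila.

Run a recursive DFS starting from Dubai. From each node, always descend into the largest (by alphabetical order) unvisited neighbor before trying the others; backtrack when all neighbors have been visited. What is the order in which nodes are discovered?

Dubai -> Oslo -> Tunis -> Rabat -> Kyoto -> Doha -> Bern -> Kigali -> Paris -> Cairo -> Lagos -> Manila -> Accra

Visit Dubai
Dubai → Oslo
Oslo → Tunis
Tunis → Rabat
Rabat → Kyoto
Kyoto → Doha
Doha → Bern
Bern → Kigali
Kigali → Paris
Paris → Cairo
Cairo → Lagos
Lagos → Manila
Manila → Accra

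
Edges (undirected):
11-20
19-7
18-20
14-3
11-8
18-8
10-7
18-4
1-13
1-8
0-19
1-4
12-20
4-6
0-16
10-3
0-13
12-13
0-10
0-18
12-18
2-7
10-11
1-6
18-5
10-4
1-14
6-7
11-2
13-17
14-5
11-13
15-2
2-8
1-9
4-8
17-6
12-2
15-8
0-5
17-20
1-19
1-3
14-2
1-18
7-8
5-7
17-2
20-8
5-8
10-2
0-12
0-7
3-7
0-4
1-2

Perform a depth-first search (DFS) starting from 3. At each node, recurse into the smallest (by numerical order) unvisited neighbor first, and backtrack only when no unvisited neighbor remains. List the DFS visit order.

Visit 3
3 → 1
1 → 2
2 → 7
7 → 0
0 → 4
4 → 6
6 → 17
17 → 13
13 → 11
11 → 8
8 → 5
5 → 14
5 → 18
18 → 12
12 → 20
8 → 15
11 → 10
0 → 16
0 → 19
1 → 9

3 → 1 → 2 → 7 → 0 → 4 → 6 → 17 → 13 → 11 → 8 → 5 → 14 → 18 → 12 → 20 → 15 → 10 → 16 → 19 → 9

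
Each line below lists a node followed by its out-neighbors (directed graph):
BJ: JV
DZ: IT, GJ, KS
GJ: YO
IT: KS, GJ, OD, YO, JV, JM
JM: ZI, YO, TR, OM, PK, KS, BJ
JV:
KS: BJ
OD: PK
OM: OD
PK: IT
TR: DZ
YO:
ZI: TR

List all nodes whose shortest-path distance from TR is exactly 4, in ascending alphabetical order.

Level 0: TR
Level 1: DZ
Level 2: GJ, IT, KS
Level 3: BJ, JM, JV, OD, YO
Level 4: OM, PK, ZI

OM, PK, ZI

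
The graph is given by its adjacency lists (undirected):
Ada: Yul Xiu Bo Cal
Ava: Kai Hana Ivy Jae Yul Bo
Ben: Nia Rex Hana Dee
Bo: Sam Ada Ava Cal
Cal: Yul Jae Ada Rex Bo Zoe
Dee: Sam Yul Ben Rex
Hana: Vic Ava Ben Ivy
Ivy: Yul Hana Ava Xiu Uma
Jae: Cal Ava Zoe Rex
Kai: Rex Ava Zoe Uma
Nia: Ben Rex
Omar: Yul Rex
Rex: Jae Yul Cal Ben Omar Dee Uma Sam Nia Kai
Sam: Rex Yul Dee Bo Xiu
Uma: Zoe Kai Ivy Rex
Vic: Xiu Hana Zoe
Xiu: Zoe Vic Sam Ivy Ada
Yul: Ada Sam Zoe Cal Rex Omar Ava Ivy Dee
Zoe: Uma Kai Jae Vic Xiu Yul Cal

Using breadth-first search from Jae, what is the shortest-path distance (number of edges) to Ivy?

2

Level 0: Jae
Level 1: Ava, Cal, Rex, Zoe
Level 2: Ada, Ben, Bo, Dee, Hana, Ivy, Kai, Nia, Omar, Sam, Uma, Vic, Xiu, Yul
Ivy first appears at level 2.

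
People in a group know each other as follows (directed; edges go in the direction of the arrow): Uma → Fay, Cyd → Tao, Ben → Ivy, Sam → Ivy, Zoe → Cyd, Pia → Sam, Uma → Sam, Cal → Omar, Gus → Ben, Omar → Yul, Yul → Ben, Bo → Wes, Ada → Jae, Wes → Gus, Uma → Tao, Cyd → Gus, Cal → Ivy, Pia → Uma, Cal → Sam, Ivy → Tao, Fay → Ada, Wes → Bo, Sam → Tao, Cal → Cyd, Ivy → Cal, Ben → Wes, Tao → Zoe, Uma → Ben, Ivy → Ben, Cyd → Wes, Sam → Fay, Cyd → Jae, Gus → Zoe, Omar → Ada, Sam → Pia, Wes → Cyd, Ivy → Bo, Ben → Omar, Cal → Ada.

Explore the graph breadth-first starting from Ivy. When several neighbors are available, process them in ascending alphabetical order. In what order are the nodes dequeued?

Ivy, Ben, Bo, Cal, Tao, Omar, Wes, Ada, Cyd, Sam, Zoe, Yul, Gus, Jae, Fay, Pia, Uma

Visit Ivy; enqueue Ben, Bo, Cal, Tao → queue [Ben, Bo, Cal, Tao]
Visit Ben; enqueue Omar, Wes → queue [Bo, Cal, Tao, Omar, Wes]
Visit Bo → queue [Cal, Tao, Omar, Wes]
Visit Cal; enqueue Ada, Cyd, Sam → queue [Tao, Omar, Wes, Ada, Cyd, Sam]
Visit Tao; enqueue Zoe → queue [Omar, Wes, Ada, Cyd, Sam, Zoe]
Visit Omar; enqueue Yul → queue [Wes, Ada, Cyd, Sam, Zoe, Yul]
Visit Wes; enqueue Gus → queue [Ada, Cyd, Sam, Zoe, Yul, Gus]
Visit Ada; enqueue Jae → queue [Cyd, Sam, Zoe, Yul, Gus, Jae]
Visit Cyd → queue [Sam, Zoe, Yul, Gus, Jae]
Visit Sam; enqueue Fay, Pia → queue [Zoe, Yul, Gus, Jae, Fay, Pia]
Visit Zoe → queue [Yul, Gus, Jae, Fay, Pia]
Visit Yul → queue [Gus, Jae, Fay, Pia]
Visit Gus → queue [Jae, Fay, Pia]
Visit Jae → queue [Fay, Pia]
Visit Fay → queue [Pia]
Visit Pia; enqueue Uma → queue [Uma]
Visit Uma → queue []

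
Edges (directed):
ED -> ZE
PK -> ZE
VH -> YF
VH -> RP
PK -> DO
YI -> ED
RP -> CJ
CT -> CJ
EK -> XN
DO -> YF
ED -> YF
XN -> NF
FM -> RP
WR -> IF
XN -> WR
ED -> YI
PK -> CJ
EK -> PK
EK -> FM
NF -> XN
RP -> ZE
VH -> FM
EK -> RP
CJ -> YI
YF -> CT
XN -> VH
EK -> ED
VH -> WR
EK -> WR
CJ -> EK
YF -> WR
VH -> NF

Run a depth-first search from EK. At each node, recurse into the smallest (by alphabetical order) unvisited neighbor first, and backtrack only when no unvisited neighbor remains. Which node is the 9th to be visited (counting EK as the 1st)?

ZE

Visit EK
EK → ED
ED → YF
YF → CT
CT → CJ
CJ → YI
YF → WR
WR → IF
ED → ZE
EK → FM
FM → RP
EK → PK
PK → DO
EK → XN
XN → NF
XN → VH

Visit order: EK, ED, YF, CT, CJ, YI, WR, IF, ZE, FM, RP, PK, DO, XN, NF, VH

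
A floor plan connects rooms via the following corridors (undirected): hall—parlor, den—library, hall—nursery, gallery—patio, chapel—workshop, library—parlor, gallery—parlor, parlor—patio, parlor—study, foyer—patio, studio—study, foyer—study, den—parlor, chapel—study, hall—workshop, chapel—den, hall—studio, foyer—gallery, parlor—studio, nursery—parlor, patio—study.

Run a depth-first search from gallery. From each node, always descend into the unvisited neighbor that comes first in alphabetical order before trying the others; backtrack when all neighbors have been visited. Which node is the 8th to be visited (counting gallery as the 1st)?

studio

Visit gallery
gallery → foyer
foyer → patio
patio → parlor
parlor → den
den → chapel
chapel → study
study → studio
studio → hall
hall → nursery
hall → workshop
den → library

Visit order: gallery, foyer, patio, parlor, den, chapel, study, studio, hall, nursery, workshop, library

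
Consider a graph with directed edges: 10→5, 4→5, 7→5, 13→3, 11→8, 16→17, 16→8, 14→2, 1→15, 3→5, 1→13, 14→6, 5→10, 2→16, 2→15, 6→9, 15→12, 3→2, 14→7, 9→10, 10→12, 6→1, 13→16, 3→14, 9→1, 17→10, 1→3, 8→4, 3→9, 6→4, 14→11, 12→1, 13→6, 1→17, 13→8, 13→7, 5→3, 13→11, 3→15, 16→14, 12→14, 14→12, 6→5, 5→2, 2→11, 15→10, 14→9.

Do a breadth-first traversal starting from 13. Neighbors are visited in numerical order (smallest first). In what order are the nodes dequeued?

13 3 6 7 8 11 16 2 5 9 14 15 1 4 17 10 12

Visit 13; enqueue 3, 6, 7, 8, 11, 16 → queue [3, 6, 7, 8, 11, 16]
Visit 3; enqueue 2, 5, 9, 14, 15 → queue [6, 7, 8, 11, 16, 2, 5, 9, 14, 15]
Visit 6; enqueue 1, 4 → queue [7, 8, 11, 16, 2, 5, 9, 14, 15, 1, 4]
Visit 7 → queue [8, 11, 16, 2, 5, 9, 14, 15, 1, 4]
Visit 8 → queue [11, 16, 2, 5, 9, 14, 15, 1, 4]
Visit 11 → queue [16, 2, 5, 9, 14, 15, 1, 4]
Visit 16; enqueue 17 → queue [2, 5, 9, 14, 15, 1, 4, 17]
Visit 2 → queue [5, 9, 14, 15, 1, 4, 17]
Visit 5; enqueue 10 → queue [9, 14, 15, 1, 4, 17, 10]
Visit 9 → queue [14, 15, 1, 4, 17, 10]
Visit 14; enqueue 12 → queue [15, 1, 4, 17, 10, 12]
Visit 15 → queue [1, 4, 17, 10, 12]
Visit 1 → queue [4, 17, 10, 12]
Visit 4 → queue [17, 10, 12]
Visit 17 → queue [10, 12]
Visit 10 → queue [12]
Visit 12 → queue []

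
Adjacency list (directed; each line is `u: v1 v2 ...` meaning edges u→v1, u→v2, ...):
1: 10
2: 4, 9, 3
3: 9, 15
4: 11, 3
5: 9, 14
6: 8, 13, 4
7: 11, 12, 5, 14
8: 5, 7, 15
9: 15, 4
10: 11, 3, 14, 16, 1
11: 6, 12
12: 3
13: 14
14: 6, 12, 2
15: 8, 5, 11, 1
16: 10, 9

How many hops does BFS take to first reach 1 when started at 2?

Level 0: 2
Level 1: 3, 4, 9
Level 2: 11, 15
Level 3: 1, 5, 6, 8, 12
Level 4: 7, 10, 13, 14
Level 5: 16
1 first appears at level 3.

3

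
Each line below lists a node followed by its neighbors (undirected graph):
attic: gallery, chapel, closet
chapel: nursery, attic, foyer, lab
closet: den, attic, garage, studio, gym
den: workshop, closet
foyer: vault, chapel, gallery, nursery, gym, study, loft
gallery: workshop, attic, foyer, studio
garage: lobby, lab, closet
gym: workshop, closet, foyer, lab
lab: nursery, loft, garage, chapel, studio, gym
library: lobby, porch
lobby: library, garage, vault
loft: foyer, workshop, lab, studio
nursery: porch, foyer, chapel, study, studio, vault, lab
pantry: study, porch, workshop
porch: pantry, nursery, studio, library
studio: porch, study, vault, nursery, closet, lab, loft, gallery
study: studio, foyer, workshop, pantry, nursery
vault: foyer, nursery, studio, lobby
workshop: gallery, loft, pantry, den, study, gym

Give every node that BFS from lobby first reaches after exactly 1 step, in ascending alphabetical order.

Level 0: lobby
Level 1: garage, library, vault
Level 2: closet, foyer, lab, nursery, porch, studio
Level 3: attic, chapel, den, gallery, gym, loft, pantry, study
Level 4: workshop

garage, library, vault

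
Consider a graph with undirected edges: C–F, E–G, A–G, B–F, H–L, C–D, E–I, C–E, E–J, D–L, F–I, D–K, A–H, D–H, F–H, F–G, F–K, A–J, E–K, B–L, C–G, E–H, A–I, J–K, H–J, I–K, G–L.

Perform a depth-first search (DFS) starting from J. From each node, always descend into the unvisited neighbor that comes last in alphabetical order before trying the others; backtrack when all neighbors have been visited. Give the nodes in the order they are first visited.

J -> K -> I -> F -> H -> L -> G -> E -> C -> D -> A -> B

Visit J
J → K
K → I
I → F
F → H
H → L
L → G
G → E
E → C
C → D
G → A
L → B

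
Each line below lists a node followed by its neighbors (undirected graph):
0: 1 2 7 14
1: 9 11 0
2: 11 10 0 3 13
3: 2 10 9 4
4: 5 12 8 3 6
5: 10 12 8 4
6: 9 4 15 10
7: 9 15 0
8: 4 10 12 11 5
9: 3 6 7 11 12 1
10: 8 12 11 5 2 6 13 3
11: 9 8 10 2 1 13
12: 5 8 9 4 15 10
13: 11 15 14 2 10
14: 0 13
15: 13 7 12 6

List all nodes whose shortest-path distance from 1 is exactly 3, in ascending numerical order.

Level 0: 1
Level 1: 0, 9, 11
Level 2: 2, 3, 6, 7, 8, 10, 12, 13, 14
Level 3: 4, 5, 15

4, 5, 15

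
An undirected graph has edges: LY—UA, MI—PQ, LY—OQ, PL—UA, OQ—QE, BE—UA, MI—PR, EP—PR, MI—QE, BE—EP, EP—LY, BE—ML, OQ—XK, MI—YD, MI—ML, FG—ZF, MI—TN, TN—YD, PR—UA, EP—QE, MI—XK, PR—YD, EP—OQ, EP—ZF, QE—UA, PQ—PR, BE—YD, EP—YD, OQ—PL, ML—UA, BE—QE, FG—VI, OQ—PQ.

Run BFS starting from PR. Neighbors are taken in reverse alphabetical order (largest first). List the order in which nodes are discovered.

PR → YD → UA → PQ → MI → EP → TN → BE → QE → PL → ML → LY → OQ → XK → ZF → FG → VI

Visit PR; enqueue YD, UA, PQ, MI, EP → queue [YD, UA, PQ, MI, EP]
Visit YD; enqueue TN, BE → queue [UA, PQ, MI, EP, TN, BE]
Visit UA; enqueue QE, PL, ML, LY → queue [PQ, MI, EP, TN, BE, QE, PL, ML, LY]
Visit PQ; enqueue OQ → queue [MI, EP, TN, BE, QE, PL, ML, LY, OQ]
Visit MI; enqueue XK → queue [EP, TN, BE, QE, PL, ML, LY, OQ, XK]
Visit EP; enqueue ZF → queue [TN, BE, QE, PL, ML, LY, OQ, XK, ZF]
Visit TN → queue [BE, QE, PL, ML, LY, OQ, XK, ZF]
Visit BE → queue [QE, PL, ML, LY, OQ, XK, ZF]
Visit QE → queue [PL, ML, LY, OQ, XK, ZF]
Visit PL → queue [ML, LY, OQ, XK, ZF]
Visit ML → queue [LY, OQ, XK, ZF]
Visit LY → queue [OQ, XK, ZF]
Visit OQ → queue [XK, ZF]
Visit XK → queue [ZF]
Visit ZF; enqueue FG → queue [FG]
Visit FG; enqueue VI → queue [VI]
Visit VI → queue []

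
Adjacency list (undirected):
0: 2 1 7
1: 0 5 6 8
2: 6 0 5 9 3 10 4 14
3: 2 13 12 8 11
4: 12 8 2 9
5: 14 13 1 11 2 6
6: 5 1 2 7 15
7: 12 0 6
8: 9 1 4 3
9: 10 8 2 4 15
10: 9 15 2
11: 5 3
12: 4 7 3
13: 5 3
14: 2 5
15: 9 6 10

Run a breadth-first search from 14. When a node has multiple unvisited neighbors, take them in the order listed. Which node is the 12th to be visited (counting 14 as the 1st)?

11

Visit 14; enqueue 2, 5 → queue [2, 5]
Visit 2; enqueue 6, 0, 9, 3, 10, 4 → queue [5, 6, 0, 9, 3, 10, 4]
Visit 5; enqueue 13, 1, 11 → queue [6, 0, 9, 3, 10, 4, 13, 1, 11]
Visit 6; enqueue 7, 15 → queue [0, 9, 3, 10, 4, 13, 1, 11, 7, 15]
Visit 0 → queue [9, 3, 10, 4, 13, 1, 11, 7, 15]
Visit 9; enqueue 8 → queue [3, 10, 4, 13, 1, 11, 7, 15, 8]
Visit 3; enqueue 12 → queue [10, 4, 13, 1, 11, 7, 15, 8, 12]
Visit 10 → queue [4, 13, 1, 11, 7, 15, 8, 12]
Visit 4 → queue [13, 1, 11, 7, 15, 8, 12]
Visit 13 → queue [1, 11, 7, 15, 8, 12]
Visit 1 → queue [11, 7, 15, 8, 12]
Visit 11 → queue [7, 15, 8, 12]
Visit 7 → queue [15, 8, 12]
Visit 15 → queue [8, 12]
Visit 8 → queue [12]
Visit 12 → queue []

Visit order: 14, 2, 5, 6, 0, 9, 3, 10, 4, 13, 1, 11, 7, 15, 8, 12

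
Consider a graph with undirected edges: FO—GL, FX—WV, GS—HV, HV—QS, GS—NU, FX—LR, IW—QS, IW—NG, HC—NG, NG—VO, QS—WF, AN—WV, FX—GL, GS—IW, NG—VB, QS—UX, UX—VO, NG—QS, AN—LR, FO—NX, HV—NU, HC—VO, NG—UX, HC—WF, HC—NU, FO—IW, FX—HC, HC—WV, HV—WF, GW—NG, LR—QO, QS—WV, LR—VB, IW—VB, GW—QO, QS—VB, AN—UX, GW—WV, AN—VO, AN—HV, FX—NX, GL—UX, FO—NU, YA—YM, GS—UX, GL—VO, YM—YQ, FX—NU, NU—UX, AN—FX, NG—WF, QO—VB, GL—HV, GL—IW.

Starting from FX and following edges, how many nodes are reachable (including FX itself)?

BFS from FX visits: FX, WV, NX, NU, LR, HC, GL, AN, QS, GW, FO, UX, HV, GS, VB, QO, WF, VO, NG, IW
Reachable nodes: 20 of 23 total.

20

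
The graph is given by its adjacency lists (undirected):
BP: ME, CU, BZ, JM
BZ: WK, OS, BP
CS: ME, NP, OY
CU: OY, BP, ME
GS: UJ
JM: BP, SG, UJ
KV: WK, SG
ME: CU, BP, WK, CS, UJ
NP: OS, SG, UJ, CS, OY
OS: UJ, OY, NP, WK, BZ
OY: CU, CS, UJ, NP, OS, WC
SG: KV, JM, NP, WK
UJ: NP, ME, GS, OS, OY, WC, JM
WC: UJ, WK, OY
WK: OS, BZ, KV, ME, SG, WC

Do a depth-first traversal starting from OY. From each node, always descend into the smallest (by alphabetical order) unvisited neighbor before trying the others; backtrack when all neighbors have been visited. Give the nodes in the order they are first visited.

OY CS ME BP BZ OS NP SG JM UJ GS WC WK KV CU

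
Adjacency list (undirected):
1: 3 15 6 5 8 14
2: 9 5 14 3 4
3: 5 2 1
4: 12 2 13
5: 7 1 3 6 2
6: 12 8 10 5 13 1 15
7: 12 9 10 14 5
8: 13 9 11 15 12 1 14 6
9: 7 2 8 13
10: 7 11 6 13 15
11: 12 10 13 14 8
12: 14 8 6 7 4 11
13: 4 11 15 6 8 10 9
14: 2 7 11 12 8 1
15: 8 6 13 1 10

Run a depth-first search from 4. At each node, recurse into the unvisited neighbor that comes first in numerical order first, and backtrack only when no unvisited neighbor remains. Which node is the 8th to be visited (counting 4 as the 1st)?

9

Visit 4
4 → 2
2 → 3
3 → 1
1 → 5
5 → 6
6 → 8
8 → 9
9 → 7
7 → 10
10 → 11
11 → 12
12 → 14
11 → 13
13 → 15

Visit order: 4, 2, 3, 1, 5, 6, 8, 9, 7, 10, 11, 12, 14, 13, 15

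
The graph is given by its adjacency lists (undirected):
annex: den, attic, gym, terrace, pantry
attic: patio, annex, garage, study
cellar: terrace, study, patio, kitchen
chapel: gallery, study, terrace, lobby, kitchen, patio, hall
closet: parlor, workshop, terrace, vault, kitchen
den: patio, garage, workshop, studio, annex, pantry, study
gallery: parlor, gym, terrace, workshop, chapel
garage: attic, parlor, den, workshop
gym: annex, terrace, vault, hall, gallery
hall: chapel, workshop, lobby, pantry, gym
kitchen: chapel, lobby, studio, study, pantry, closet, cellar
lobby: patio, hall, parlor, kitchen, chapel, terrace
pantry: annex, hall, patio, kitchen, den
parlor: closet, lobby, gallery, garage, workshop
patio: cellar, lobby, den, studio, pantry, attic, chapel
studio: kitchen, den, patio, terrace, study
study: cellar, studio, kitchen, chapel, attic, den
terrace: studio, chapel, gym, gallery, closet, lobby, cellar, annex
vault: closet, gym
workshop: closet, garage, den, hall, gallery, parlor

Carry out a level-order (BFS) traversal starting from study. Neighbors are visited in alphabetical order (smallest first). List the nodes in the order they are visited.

Visit study; enqueue attic, cellar, chapel, den, kitchen, studio → queue [attic, cellar, chapel, den, kitchen, studio]
Visit attic; enqueue annex, garage, patio → queue [cellar, chapel, den, kitchen, studio, annex, garage, patio]
Visit cellar; enqueue terrace → queue [chapel, den, kitchen, studio, annex, garage, patio, terrace]
Visit chapel; enqueue gallery, hall, lobby → queue [den, kitchen, studio, annex, garage, patio, terrace, gallery, hall, lobby]
Visit den; enqueue pantry, workshop → queue [kitchen, studio, annex, garage, patio, terrace, gallery, hall, lobby, pantry, workshop]
Visit kitchen; enqueue closet → queue [studio, annex, garage, patio, terrace, gallery, hall, lobby, pantry, workshop, closet]
Visit studio → queue [annex, garage, patio, terrace, gallery, hall, lobby, pantry, workshop, closet]
Visit annex; enqueue gym → queue [garage, patio, terrace, gallery, hall, lobby, pantry, workshop, closet, gym]
Visit garage; enqueue parlor → queue [patio, terrace, gallery, hall, lobby, pantry, workshop, closet, gym, parlor]
Visit patio → queue [terrace, gallery, hall, lobby, pantry, workshop, closet, gym, parlor]
Visit terrace → queue [gallery, hall, lobby, pantry, workshop, closet, gym, parlor]
Visit gallery → queue [hall, lobby, pantry, workshop, closet, gym, parlor]
Visit hall → queue [lobby, pantry, workshop, closet, gym, parlor]
Visit lobby → queue [pantry, workshop, closet, gym, parlor]
Visit pantry → queue [workshop, closet, gym, parlor]
Visit workshop → queue [closet, gym, parlor]
Visit closet; enqueue vault → queue [gym, parlor, vault]
Visit gym → queue [parlor, vault]
Visit parlor → queue [vault]
Visit vault → queue []

study -> attic -> cellar -> chapel -> den -> kitchen -> studio -> annex -> garage -> patio -> terrace -> gallery -> hall -> lobby -> pantry -> workshop -> closet -> gym -> parlor -> vault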